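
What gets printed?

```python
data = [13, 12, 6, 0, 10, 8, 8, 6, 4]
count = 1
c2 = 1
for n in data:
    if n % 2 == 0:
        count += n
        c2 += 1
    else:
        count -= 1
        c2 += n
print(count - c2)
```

n=13: not even, count = 1-1 = 0; c2=14
n=12: even, count = 0+12 = 12; c2=15
n=6: even, count = 12+6 = 18; c2=16
n=0: even, count = 18+0 = 18; c2=17
n=10: even, count = 18+10 = 28; c2=18
n=8: even, count = 28+8 = 36; c2=19
n=8: even, count = 36+8 = 44; c2=20
n=6: even, count = 44+6 = 50; c2=21
n=4: even, count = 50+4 = 54; c2=22
count-c2 = 54-22 = 32

32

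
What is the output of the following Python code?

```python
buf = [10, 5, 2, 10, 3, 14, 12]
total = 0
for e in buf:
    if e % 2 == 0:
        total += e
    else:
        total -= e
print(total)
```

e=10: even, total = 0+10 = 10
e=5: not even, total = 10-5 = 5
e=2: even, total = 5+2 = 7
e=10: even, total = 7+10 = 17
e=3: not even, total = 17-3 = 14
e=14: even, total = 14+14 = 28
e=12: even, total = 28+12 = 40

40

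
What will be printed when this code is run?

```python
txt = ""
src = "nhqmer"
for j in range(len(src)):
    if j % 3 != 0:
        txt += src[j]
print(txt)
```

hqer

j=0: skip
j=1: add 'h' → 'h'
j=2: add 'q' → 'hq'
j=3: skip
j=4: add 'e' → 'hqe'
j=5: add 'r' → 'hqer'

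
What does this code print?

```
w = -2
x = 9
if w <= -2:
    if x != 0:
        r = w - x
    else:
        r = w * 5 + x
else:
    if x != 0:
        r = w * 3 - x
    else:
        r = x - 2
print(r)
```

w=-2, x=9
w <= -2 is True; x != 0 is True
→ r = w - x = -11

-11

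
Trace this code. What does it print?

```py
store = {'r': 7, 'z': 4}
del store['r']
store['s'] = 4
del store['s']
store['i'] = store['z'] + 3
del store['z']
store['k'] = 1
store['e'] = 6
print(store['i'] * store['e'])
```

42

del 'r' → {'z': 4}
store['s'] = 4 → {'z': 4, 's': 4}
del 's' → {'z': 4}
store['i'] = store['z']+3 = 7 → {'z': 4, 'i': 7}
del 'z' → {'i': 7}
store['k'] = 1 → {'i': 7, 'k': 1}
store['e'] = 6 → {'i': 7, 'k': 1, 'e': 6}
store['i']*store['e'] = 7*6 = 42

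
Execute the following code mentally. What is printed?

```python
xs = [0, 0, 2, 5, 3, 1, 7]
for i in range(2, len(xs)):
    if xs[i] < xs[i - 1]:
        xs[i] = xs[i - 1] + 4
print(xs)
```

i=2: 2>=0, unchanged → [0, 0, 2, 5, 3, 1, 7]
i=3: 5>=2, unchanged → [0, 0, 2, 5, 3, 1, 7]
i=4: 3<5, xs[4] = 5+4 = 9 → [0, 0, 2, 5, 9, 1, 7]
i=5: 1<9, xs[5] = 9+4 = 13 → [0, 0, 2, 5, 9, 13, 7]
i=6: 7<13, xs[6] = 13+4 = 17 → [0, 0, 2, 5, 9, 13, 17]

[0, 0, 2, 5, 9, 13, 17]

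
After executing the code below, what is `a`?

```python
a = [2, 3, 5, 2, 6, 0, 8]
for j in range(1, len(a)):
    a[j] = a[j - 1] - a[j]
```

[2, -1, -6, -8, -14, -14, -22]

j=1: a[1] = 2-3 = -1 → [2, -1, 5, 2, 6, 0, 8]
j=2: a[2] = (-1)-5 = -6 → [2, -1, -6, 2, 6, 0, 8]
j=3: a[3] = (-6)-2 = -8 → [2, -1, -6, -8, 6, 0, 8]
j=4: a[4] = (-8)-6 = -14 → [2, -1, -6, -8, -14, 0, 8]
j=5: a[5] = (-14)-0 = -14 → [2, -1, -6, -8, -14, -14, 8]
j=6: a[6] = (-14)-8 = -22 → [2, -1, -6, -8, -14, -14, -22]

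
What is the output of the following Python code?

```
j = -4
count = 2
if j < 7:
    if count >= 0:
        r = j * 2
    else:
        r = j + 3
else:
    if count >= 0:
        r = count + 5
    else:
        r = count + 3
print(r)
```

j=-4, count=2
j < 7 is True; count >= 0 is True
→ r = j * 2 = -8

-8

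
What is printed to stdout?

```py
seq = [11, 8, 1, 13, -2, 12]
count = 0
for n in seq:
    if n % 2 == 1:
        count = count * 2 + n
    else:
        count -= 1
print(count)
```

n=11: odd, count = 0*2+11 = 11
n=8: not odd, count = 11-1 = 10
n=1: odd, count = 10*2+1 = 21
n=13: odd, count = 21*2+13 = 55
n=-2: not odd, count = 55-1 = 54
n=12: not odd, count = 54-1 = 53

53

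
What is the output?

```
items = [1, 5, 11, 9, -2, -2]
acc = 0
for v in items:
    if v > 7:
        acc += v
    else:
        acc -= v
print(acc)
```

18

v=1: not >7, acc = 0-1 = -1
v=5: not >7, acc = (-1)-5 = -6
v=11: >7, acc = (-6)+11 = 5
v=9: >7, acc = 5+9 = 14
v=-2: not >7, acc = 14-(-2) = 16
v=-2: not >7, acc = 16-(-2) = 18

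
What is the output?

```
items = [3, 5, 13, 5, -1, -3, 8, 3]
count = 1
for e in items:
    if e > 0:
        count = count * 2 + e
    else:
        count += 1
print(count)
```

391

e=3: >0, count = 1*2+3 = 5
e=5: >0, count = 5*2+5 = 15
e=13: >0, count = 15*2+13 = 43
e=5: >0, count = 43*2+5 = 91
e=-1: not >0, count = 91+1 = 92
e=-3: not >0, count = 92+1 = 93
e=8: >0, count = 93*2+8 = 194
e=3: >0, count = 194*2+3 = 391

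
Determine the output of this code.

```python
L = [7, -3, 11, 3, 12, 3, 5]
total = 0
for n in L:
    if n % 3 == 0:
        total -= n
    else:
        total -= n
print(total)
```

-38

n=7: not %3==0, total = 0-7 = -7
n=-3: %3==0, total = (-7)-(-3) = -4
n=11: not %3==0, total = (-4)-11 = -15
n=3: %3==0, total = (-15)-3 = -18
n=12: %3==0, total = (-18)-12 = -30
n=3: %3==0, total = (-30)-3 = -33
n=5: not %3==0, total = (-33)-5 = -38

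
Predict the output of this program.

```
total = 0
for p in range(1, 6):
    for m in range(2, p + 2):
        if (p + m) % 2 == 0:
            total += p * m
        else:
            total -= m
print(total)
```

p=1,m=2: odd sum, total = 0-2 = -2
p=2,m=2: even sum, total = (-2)+4 = 2
p=2,m=3: odd sum, total = 2-3 = -1
p=3,m=2: odd sum, total = (-1)-2 = -3
p=3,m=3: even sum, total = (-3)+9 = 6
p=3,m=4: odd sum, total = 6-4 = 2
p=4,m=2: even sum, total = 2+8 = 10
p=4,m=3: odd sum, total = 10-3 = 7
p=4,m=4: even sum, total = 7+16 = 23
p=4,m=5: odd sum, total = 23-5 = 18
p=5,m=2: odd sum, total = 18-2 = 16
p=5,m=3: even sum, total = 16+15 = 31
p=5,m=4: odd sum, total = 31-4 = 27
p=5,m=5: even sum, total = 27+25 = 52
p=5,m=6: odd sum, total = 52-6 = 46

46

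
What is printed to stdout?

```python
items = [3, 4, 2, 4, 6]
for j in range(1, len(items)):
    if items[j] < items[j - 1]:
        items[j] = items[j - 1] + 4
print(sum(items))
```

43

j=1: 4>=3, unchanged → [3, 4, 2, 4, 6]
j=2: 2<4, items[2] = 4+4 = 8 → [3, 4, 8, 4, 6]
j=3: 4<8, items[3] = 8+4 = 12 → [3, 4, 8, 12, 6]
j=4: 6<12, items[4] = 12+4 = 16 → [3, 4, 8, 12, 16]
sum = 43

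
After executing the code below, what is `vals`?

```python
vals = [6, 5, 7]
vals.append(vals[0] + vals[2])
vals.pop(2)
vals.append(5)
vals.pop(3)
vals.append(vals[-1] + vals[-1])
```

append vals[0]+vals[2] = 6+7 = 13 → [6, 5, 7, 13]
pop(2) removes 7 → [6, 5, 13]
append 5 → [6, 5, 13, 5]
pop(3) removes 5 → [6, 5, 13]
append vals[-1]+vals[-1] = 13+13 = 26 → [6, 5, 13, 26]

[6, 5, 13, 26]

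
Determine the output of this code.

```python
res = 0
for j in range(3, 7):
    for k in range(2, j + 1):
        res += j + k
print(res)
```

116

j=3,k=2: res = 0+5 = 5
j=3,k=3: res = 5+6 = 11
j=4,k=2: res = 11+6 = 17
j=4,k=3: res = 17+7 = 24
j=4,k=4: res = 24+8 = 32
j=5,k=2: res = 32+7 = 39
j=5,k=3: res = 39+8 = 47
j=5,k=4: res = 47+9 = 56
j=5,k=5: res = 56+10 = 66
j=6,k=2: res = 66+8 = 74
j=6,k=3: res = 74+9 = 83
j=6,k=4: res = 83+10 = 93
j=6,k=5: res = 93+11 = 104
j=6,k=6: res = 104+12 = 116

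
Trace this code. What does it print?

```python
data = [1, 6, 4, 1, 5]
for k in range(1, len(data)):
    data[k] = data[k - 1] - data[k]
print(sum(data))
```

k=1: data[1] = 1-6 = -5 → [1, -5, 4, 1, 5]
k=2: data[2] = (-5)-4 = -9 → [1, -5, -9, 1, 5]
k=3: data[3] = (-9)-1 = -10 → [1, -5, -9, -10, 5]
k=4: data[4] = (-10)-5 = -15 → [1, -5, -9, -10, -15]
sum = -38

-38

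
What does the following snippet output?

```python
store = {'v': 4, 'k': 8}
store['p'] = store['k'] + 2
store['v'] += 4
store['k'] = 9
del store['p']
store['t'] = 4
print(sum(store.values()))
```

21

store['p'] = store['k']+2 = 10 → {'v': 4, 'k': 8, 'p': 10}
store['v'] = 4+4 = 8 → {'v': 8, 'k': 8, 'p': 10}
store['k'] = 9 → {'v': 8, 'k': 9, 'p': 10}
del 'p' → {'v': 8, 'k': 9}
store['t'] = 4 → {'v': 8, 'k': 9, 't': 4}
sum of values = 21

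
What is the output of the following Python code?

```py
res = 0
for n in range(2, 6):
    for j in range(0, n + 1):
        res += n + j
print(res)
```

n=2,j=0: res = 0+2 = 2
n=2,j=1: res = 2+3 = 5
n=2,j=2: res = 5+4 = 9
n=3,j=0: res = 9+3 = 12
n=3,j=1: res = 12+4 = 16
n=3,j=2: res = 16+5 = 21
n=3,j=3: res = 21+6 = 27
n=4,j=0: res = 27+4 = 31
n=4,j=1: res = 31+5 = 36
n=4,j=2: res = 36+6 = 42
n=4,j=3: res = 42+7 = 49
n=4,j=4: res = 49+8 = 57
n=5,j=0: res = 57+5 = 62
n=5,j=1: res = 62+6 = 68
n=5,j=2: res = 68+7 = 75
n=5,j=3: res = 75+8 = 83
n=5,j=4: res = 83+9 = 92
n=5,j=5: res = 92+10 = 102

102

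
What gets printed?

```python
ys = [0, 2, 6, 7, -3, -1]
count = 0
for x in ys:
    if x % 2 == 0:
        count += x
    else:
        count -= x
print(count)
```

x=0: even, count = 0+0 = 0
x=2: even, count = 0+2 = 2
x=6: even, count = 2+6 = 8
x=7: not even, count = 8-7 = 1
x=-3: not even, count = 1-(-3) = 4
x=-1: not even, count = 4-(-1) = 5

5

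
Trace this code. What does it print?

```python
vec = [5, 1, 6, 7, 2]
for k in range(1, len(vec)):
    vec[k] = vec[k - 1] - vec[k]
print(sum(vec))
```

-13

k=1: vec[1] = 5-1 = 4 → [5, 4, 6, 7, 2]
k=2: vec[2] = 4-6 = -2 → [5, 4, -2, 7, 2]
k=3: vec[3] = (-2)-7 = -9 → [5, 4, -2, -9, 2]
k=4: vec[4] = (-9)-2 = -11 → [5, 4, -2, -9, -11]
sum = -13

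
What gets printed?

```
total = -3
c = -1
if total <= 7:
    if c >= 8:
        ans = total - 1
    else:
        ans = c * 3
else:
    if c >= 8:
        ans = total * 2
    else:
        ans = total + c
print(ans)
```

total=-3, c=-1
total <= 7 is True; c >= 8 is False
→ ans = c * 3 = -3

-3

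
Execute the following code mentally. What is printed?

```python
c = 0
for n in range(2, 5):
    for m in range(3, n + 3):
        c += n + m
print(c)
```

n=2,m=3: c = 0+5 = 5
n=2,m=4: c = 5+6 = 11
n=3,m=3: c = 11+6 = 17
n=3,m=4: c = 17+7 = 24
n=3,m=5: c = 24+8 = 32
n=4,m=3: c = 32+7 = 39
n=4,m=4: c = 39+8 = 47
n=4,m=5: c = 47+9 = 56
n=4,m=6: c = 56+10 = 66

66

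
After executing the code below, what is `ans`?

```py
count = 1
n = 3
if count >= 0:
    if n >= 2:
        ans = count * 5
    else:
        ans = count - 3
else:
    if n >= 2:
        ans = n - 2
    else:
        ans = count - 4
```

5

count=1, n=3
count >= 0 is True; n >= 2 is True
→ ans = count * 5 = 5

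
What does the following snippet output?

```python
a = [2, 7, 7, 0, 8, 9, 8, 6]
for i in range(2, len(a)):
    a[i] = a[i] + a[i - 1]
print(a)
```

[2, 7, 14, 14, 22, 31, 39, 45]

i=2: a[2] = 7+7 = 14 → [2, 7, 14, 0, 8, 9, 8, 6]
i=3: a[3] = 0+14 = 14 → [2, 7, 14, 14, 8, 9, 8, 6]
i=4: a[4] = 8+14 = 22 → [2, 7, 14, 14, 22, 9, 8, 6]
i=5: a[5] = 9+22 = 31 → [2, 7, 14, 14, 22, 31, 8, 6]
i=6: a[6] = 8+31 = 39 → [2, 7, 14, 14, 22, 31, 39, 6]
i=7: a[7] = 6+39 = 45 → [2, 7, 14, 14, 22, 31, 39, 45]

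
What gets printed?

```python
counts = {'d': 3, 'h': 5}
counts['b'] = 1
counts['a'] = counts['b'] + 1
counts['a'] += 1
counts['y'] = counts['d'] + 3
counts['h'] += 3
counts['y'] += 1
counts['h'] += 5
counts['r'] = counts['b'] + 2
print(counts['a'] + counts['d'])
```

6

counts['b'] = 1 → {'d': 3, 'h': 5, 'b': 1}
counts['a'] = counts['b']+1 = 2 → {'d': 3, 'h': 5, 'b': 1, 'a': 2}
counts['a'] = 2+1 = 3 → {'d': 3, 'h': 5, 'b': 1, 'a': 3}
counts['y'] = counts['d']+3 = 6 → {'d': 3, 'h': 5, 'b': 1, 'a': 3, 'y': 6}
counts['h'] = 5+3 = 8 → {'d': 3, 'h': 8, 'b': 1, 'a': 3, 'y': 6}
counts['y'] = 6+1 = 7 → {'d': 3, 'h': 8, 'b': 1, 'a': 3, 'y': 7}
counts['h'] = 8+5 = 13 → {'d': 3, 'h': 13, 'b': 1, 'a': 3, 'y': 7}
counts['r'] = counts['b']+2 = 3 → {'d': 3, 'h': 13, 'b': 1, 'a': 3, 'y': 7, 'r': 3}
counts['a']+counts['d'] = 3+3 = 6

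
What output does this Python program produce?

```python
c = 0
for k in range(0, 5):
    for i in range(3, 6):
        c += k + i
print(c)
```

k=0,i=3: c = 0+3 = 3
k=0,i=4: c = 3+4 = 7
k=0,i=5: c = 7+5 = 12
k=1,i=3: c = 12+4 = 16
k=1,i=4: c = 16+5 = 21
k=1,i=5: c = 21+6 = 27
k=2,i=3: c = 27+5 = 32
k=2,i=4: c = 32+6 = 38
k=2,i=5: c = 38+7 = 45
k=3,i=3: c = 45+6 = 51
k=3,i=4: c = 51+7 = 58
k=3,i=5: c = 58+8 = 66
k=4,i=3: c = 66+7 = 73
k=4,i=4: c = 73+8 = 81
k=4,i=5: c = 81+9 = 90

90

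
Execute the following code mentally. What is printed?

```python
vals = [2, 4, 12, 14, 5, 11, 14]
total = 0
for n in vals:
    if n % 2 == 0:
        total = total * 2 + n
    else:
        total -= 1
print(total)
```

n=2: even, total = 0*2+2 = 2
n=4: even, total = 2*2+4 = 8
n=12: even, total = 8*2+12 = 28
n=14: even, total = 28*2+14 = 70
n=5: not even, total = 70-1 = 69
n=11: not even, total = 69-1 = 68
n=14: even, total = 68*2+14 = 150

150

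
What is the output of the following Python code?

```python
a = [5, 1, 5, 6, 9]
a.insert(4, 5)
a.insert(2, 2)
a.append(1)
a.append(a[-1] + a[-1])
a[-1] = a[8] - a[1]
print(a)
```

insert 5 at 4 → [5, 1, 5, 6, 5, 9]
insert 2 at 2 → [5, 1, 2, 5, 6, 5, 9]
append 1 → [5, 1, 2, 5, 6, 5, 9, 1]
append a[-1]+a[-1] = 1+1 = 2 → [5, 1, 2, 5, 6, 5, 9, 1, 2]
a[-1] = a[8]-a[1] = 2-1 = 1 → [5, 1, 2, 5, 6, 5, 9, 1, 1]

[5, 1, 2, 5, 6, 5, 9, 1, 1]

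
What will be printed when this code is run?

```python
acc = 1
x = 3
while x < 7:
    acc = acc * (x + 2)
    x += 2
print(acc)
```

35

x=3: acc = 1*5 = 5
x=5: acc = 5*7 = 35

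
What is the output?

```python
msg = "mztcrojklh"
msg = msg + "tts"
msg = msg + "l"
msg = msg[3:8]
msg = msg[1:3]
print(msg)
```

ro

+ 'tts' → 'mztcrojklhtts'
+ 'l' → 'mztcrojklhttsl'
slice [3:8] → 'crojk'
slice [1:3] → 'ro'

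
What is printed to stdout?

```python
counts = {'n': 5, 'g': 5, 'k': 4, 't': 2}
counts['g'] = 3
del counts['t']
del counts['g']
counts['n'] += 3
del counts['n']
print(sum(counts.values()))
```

counts['g'] = 3 → {'n': 5, 'g': 3, 'k': 4, 't': 2}
del 't' → {'n': 5, 'g': 3, 'k': 4}
del 'g' → {'n': 5, 'k': 4}
counts['n'] = 5+3 = 8 → {'n': 8, 'k': 4}
del 'n' → {'k': 4}
sum of values = 4

4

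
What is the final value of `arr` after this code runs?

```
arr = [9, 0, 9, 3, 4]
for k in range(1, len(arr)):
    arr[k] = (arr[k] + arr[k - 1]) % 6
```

k=1: arr[1] = (0+9)%6 = 3 → [9, 3, 9, 3, 4]
k=2: arr[2] = (9+3)%6 = 0 → [9, 3, 0, 3, 4]
k=3: arr[3] = (3+0)%6 = 3 → [9, 3, 0, 3, 4]
k=4: arr[4] = (4+3)%6 = 1 → [9, 3, 0, 3, 1]

[9, 3, 0, 3, 1]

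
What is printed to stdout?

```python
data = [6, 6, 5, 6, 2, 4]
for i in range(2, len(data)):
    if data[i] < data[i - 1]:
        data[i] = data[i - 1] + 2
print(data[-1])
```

14

i=2: 5<6, data[2] = 6+2 = 8 → [6, 6, 8, 6, 2, 4]
i=3: 6<8, data[3] = 8+2 = 10 → [6, 6, 8, 10, 2, 4]
i=4: 2<10, data[4] = 10+2 = 12 → [6, 6, 8, 10, 12, 4]
i=5: 4<12, data[5] = 12+2 = 14 → [6, 6, 8, 10, 12, 14]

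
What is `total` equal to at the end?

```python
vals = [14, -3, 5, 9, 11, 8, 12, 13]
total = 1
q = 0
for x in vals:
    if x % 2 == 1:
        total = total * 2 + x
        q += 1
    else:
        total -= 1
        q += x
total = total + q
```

x=14: not odd, total = 1-1 = 0; q=14
x=-3: odd, total = 0*2+(-3) = -3; q=15
x=5: odd, total = (-3)*2+5 = -1; q=16
x=9: odd, total = (-1)*2+9 = 7; q=17
x=11: odd, total = 7*2+11 = 25; q=18
x=8: not odd, total = 25-1 = 24; q=26
x=12: not odd, total = 24-1 = 23; q=38
x=13: odd, total = 23*2+13 = 59; q=39
total+q = 59+39 = 98

98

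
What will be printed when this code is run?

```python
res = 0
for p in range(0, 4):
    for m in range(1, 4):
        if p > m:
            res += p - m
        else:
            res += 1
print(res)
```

13

p=0,m=1: not 0>1, res = 0+1 = 1
p=0,m=2: not 0>2, res = 1+1 = 2
p=0,m=3: not 0>3, res = 2+1 = 3
p=1,m=1: not 1>1, res = 3+1 = 4
p=1,m=2: not 1>2, res = 4+1 = 5
p=1,m=3: not 1>3, res = 5+1 = 6
p=2,m=1: 2>1, res = 6+1 = 7
p=2,m=2: not 2>2, res = 7+1 = 8
p=2,m=3: not 2>3, res = 8+1 = 9
p=3,m=1: 3>1, res = 9+2 = 11
p=3,m=2: 3>2, res = 11+1 = 12
p=3,m=3: not 3>3, res = 12+1 = 13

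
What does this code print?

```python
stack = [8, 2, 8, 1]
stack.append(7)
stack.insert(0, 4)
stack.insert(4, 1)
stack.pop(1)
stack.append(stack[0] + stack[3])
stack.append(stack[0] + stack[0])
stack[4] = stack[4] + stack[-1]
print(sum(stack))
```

44

append 7 → [8, 2, 8, 1, 7]
insert 4 at 0 → [4, 8, 2, 8, 1, 7]
insert 1 at 4 → [4, 8, 2, 8, 1, 1, 7]
pop(1) removes 8 → [4, 2, 8, 1, 1, 7]
append stack[0]+stack[3] = 4+1 = 5 → [4, 2, 8, 1, 1, 7, 5]
append stack[0]+stack[0] = 4+4 = 8 → [4, 2, 8, 1, 1, 7, 5, 8]
stack[4] = stack[4]+stack[-1] = 1+8 = 9 → [4, 2, 8, 1, 9, 7, 5, 8]
sum = 44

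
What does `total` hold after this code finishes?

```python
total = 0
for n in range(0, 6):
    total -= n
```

n=0: total = 0-0 = 0
n=1: total = 0-1 = -1
n=2: total = (-1)-2 = -3
n=3: total = (-3)-3 = -6
n=4: total = (-6)-4 = -10
n=5: total = (-10)-5 = -15

-15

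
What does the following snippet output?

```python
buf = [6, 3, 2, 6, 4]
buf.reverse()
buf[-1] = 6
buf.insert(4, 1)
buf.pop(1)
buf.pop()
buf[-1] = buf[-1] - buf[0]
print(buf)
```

reverse → [4, 6, 2, 3, 6]
buf[-1] = 6 → [4, 6, 2, 3, 6]
insert 1 at 4 → [4, 6, 2, 3, 1, 6]
pop(1) removes 6 → [4, 2, 3, 1, 6]
pop() removes 6 → [4, 2, 3, 1]
buf[-1] = buf[-1]-buf[0] = 1-4 = -3 → [4, 2, 3, -3]

[4, 2, 3, -3]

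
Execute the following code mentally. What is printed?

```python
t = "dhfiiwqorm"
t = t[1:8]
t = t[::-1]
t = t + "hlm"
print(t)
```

oqwiifhhlm

slice [1:8] → 'hfiiwqo'
reverse → 'oqwiifh'
+ 'hlm' → 'oqwiifhhlm'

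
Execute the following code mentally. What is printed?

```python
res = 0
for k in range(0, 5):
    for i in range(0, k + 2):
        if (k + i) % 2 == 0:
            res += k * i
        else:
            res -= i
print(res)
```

19

k=0,i=0: even sum, res = 0+0 = 0
k=0,i=1: odd sum, res = 0-1 = -1
k=1,i=0: odd sum, res = (-1)-0 = -1
k=1,i=1: even sum, res = (-1)+1 = 0
k=1,i=2: odd sum, res = 0-2 = -2
k=2,i=0: even sum, res = (-2)+0 = -2
k=2,i=1: odd sum, res = (-2)-1 = -3
k=2,i=2: even sum, res = (-3)+4 = 1
k=2,i=3: odd sum, res = 1-3 = -2
k=3,i=0: odd sum, res = (-2)-0 = -2
k=3,i=1: even sum, res = (-2)+3 = 1
k=3,i=2: odd sum, res = 1-2 = -1
k=3,i=3: even sum, res = (-1)+9 = 8
k=3,i=4: odd sum, res = 8-4 = 4
k=4,i=0: even sum, res = 4+0 = 4
k=4,i=1: odd sum, res = 4-1 = 3
k=4,i=2: even sum, res = 3+8 = 11
k=4,i=3: odd sum, res = 11-3 = 8
k=4,i=4: even sum, res = 8+16 = 24
k=4,i=5: odd sum, res = 24-5 = 19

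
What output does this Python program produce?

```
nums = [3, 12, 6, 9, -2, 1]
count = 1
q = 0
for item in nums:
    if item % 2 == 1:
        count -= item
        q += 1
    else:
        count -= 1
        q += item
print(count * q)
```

-285

item=3: odd, count = 1-3 = -2; q=1
item=12: not odd, count = (-2)-1 = -3; q=13
item=6: not odd, count = (-3)-1 = -4; q=19
item=9: odd, count = (-4)-9 = -13; q=20
item=-2: not odd, count = (-13)-1 = -14; q=18
item=1: odd, count = (-14)-1 = -15; q=19
count*q = (-15)*19 = -285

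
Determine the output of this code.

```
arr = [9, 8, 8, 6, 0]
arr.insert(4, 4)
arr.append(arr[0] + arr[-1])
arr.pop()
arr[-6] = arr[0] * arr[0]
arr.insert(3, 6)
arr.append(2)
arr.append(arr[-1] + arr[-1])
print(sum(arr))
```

119

insert 4 at 4 → [9, 8, 8, 6, 4, 0]
append arr[0]+arr[-1] = 9+0 = 9 → [9, 8, 8, 6, 4, 0, 9]
pop() removes 9 → [9, 8, 8, 6, 4, 0]
arr[-6] = arr[0]*arr[0] = 9*9 = 81 → [81, 8, 8, 6, 4, 0]
insert 6 at 3 → [81, 8, 8, 6, 6, 4, 0]
append 2 → [81, 8, 8, 6, 6, 4, 0, 2]
append arr[-1]+arr[-1] = 2+2 = 4 → [81, 8, 8, 6, 6, 4, 0, 2, 4]
sum = 119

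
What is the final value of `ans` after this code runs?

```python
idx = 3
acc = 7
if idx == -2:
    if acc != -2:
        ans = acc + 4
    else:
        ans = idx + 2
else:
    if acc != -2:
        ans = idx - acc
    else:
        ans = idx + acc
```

-4

idx=3, acc=7
idx == -2 is False; acc != -2 is True
→ ans = idx - acc = -4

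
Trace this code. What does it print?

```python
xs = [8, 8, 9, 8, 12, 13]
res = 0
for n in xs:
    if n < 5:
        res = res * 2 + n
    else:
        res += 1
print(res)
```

6

n=8: not <5, res = 0+1 = 1
n=8: not <5, res = 1+1 = 2
n=9: not <5, res = 2+1 = 3
n=8: not <5, res = 3+1 = 4
n=12: not <5, res = 4+1 = 5
n=13: not <5, res = 5+1 = 6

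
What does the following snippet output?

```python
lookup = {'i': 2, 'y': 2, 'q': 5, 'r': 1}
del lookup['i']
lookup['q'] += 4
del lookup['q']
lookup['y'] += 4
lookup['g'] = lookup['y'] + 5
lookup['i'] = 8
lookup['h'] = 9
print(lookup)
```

del 'i' → {'y': 2, 'q': 5, 'r': 1}
lookup['q'] = 5+4 = 9 → {'y': 2, 'q': 9, 'r': 1}
del 'q' → {'y': 2, 'r': 1}
lookup['y'] = 2+4 = 6 → {'y': 6, 'r': 1}
lookup['g'] = lookup['y']+5 = 11 → {'y': 6, 'r': 1, 'g': 11}
lookup['i'] = 8 → {'y': 6, 'r': 1, 'g': 11, 'i': 8}
lookup['h'] = 9 → {'y': 6, 'r': 1, 'g': 11, 'i': 8, 'h': 9}

{'y': 6, 'r': 1, 'g': 11, 'i': 8, 'h': 9}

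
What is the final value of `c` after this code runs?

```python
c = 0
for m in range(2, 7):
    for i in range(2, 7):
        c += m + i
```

200

m=2,i=2: c = 0+4 = 4
m=2,i=3: c = 4+5 = 9
m=2,i=4: c = 9+6 = 15
m=2,i=5: c = 15+7 = 22
m=2,i=6: c = 22+8 = 30
m=3,i=2: c = 30+5 = 35
m=3,i=3: c = 35+6 = 41
m=3,i=4: c = 41+7 = 48
m=3,i=5: c = 48+8 = 56
m=3,i=6: c = 56+9 = 65
m=4,i=2: c = 65+6 = 71
m=4,i=3: c = 71+7 = 78
m=4,i=4: c = 78+8 = 86
m=4,i=5: c = 86+9 = 95
m=4,i=6: c = 95+10 = 105
m=5,i=2: c = 105+7 = 112
m=5,i=3: c = 112+8 = 120
m=5,i=4: c = 120+9 = 129
m=5,i=5: c = 129+10 = 139
m=5,i=6: c = 139+11 = 150
m=6,i=2: c = 150+8 = 158
m=6,i=3: c = 158+9 = 167
m=6,i=4: c = 167+10 = 177
m=6,i=5: c = 177+11 = 188
m=6,i=6: c = 188+12 = 200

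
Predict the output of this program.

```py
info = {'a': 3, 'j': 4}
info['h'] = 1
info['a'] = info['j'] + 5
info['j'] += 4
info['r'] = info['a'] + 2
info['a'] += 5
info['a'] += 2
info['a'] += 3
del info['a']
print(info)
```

{'j': 8, 'h': 1, 'r': 11}

info['h'] = 1 → {'a': 3, 'j': 4, 'h': 1}
info['a'] = info['j']+5 = 9 → {'a': 9, 'j': 4, 'h': 1}
info['j'] = 4+4 = 8 → {'a': 9, 'j': 8, 'h': 1}
info['r'] = info['a']+2 = 11 → {'a': 9, 'j': 8, 'h': 1, 'r': 11}
info['a'] = 9+5 = 14 → {'a': 14, 'j': 8, 'h': 1, 'r': 11}
info['a'] = 14+2 = 16 → {'a': 16, 'j': 8, 'h': 1, 'r': 11}
info['a'] = 16+3 = 19 → {'a': 19, 'j': 8, 'h': 1, 'r': 11}
del 'a' → {'j': 8, 'h': 1, 'r': 11}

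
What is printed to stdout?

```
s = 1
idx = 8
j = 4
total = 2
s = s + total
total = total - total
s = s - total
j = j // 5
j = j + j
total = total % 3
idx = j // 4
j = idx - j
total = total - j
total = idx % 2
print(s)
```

s = 1+2 = 3
total = 2-2 = 0
s = 3-0 = 3
j = 4//5 = 0
j = 0+0 = 0
total = 0%3 = 0
idx = 0//4 = 0
j = 0-0 = 0
total = 0-0 = 0
total = 0%2 = 0

3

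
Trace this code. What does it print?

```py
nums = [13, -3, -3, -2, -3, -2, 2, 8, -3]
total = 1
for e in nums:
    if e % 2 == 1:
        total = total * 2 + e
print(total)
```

e=13: odd, total = 1*2+13 = 15
e=-3: odd, total = 15*2+(-3) = 27
e=-3: odd, total = 27*2+(-3) = 51
e=-2: not odd
e=-3: odd, total = 51*2+(-3) = 99
e=-2: not odd
e=2: not odd
e=8: not odd
e=-3: odd, total = 99*2+(-3) = 195

195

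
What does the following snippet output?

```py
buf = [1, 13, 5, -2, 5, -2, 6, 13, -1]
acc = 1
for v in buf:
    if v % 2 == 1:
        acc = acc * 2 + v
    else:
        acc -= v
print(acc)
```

v=1: odd, acc = 1*2+1 = 3
v=13: odd, acc = 3*2+13 = 19
v=5: odd, acc = 19*2+5 = 43
v=-2: not odd, acc = 43-(-2) = 45
v=5: odd, acc = 45*2+5 = 95
v=-2: not odd, acc = 95-(-2) = 97
v=6: not odd, acc = 97-6 = 91
v=13: odd, acc = 91*2+13 = 195
v=-1: odd, acc = 195*2+(-1) = 389

389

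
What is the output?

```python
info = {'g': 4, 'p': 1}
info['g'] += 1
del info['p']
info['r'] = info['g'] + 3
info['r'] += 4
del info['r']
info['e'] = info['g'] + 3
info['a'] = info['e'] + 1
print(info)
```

{'g': 5, 'e': 8, 'a': 9}

info['g'] = 4+1 = 5 → {'g': 5, 'p': 1}
del 'p' → {'g': 5}
info['r'] = info['g']+3 = 8 → {'g': 5, 'r': 8}
info['r'] = 8+4 = 12 → {'g': 5, 'r': 12}
del 'r' → {'g': 5}
info['e'] = info['g']+3 = 8 → {'g': 5, 'e': 8}
info['a'] = info['e']+1 = 9 → {'g': 5, 'e': 8, 'a': 9}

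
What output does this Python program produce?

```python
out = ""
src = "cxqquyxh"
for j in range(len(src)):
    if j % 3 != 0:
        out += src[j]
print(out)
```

j=0: skip
j=1: add 'x' → 'x'
j=2: add 'q' → 'xq'
j=3: skip
j=4: add 'u' → 'xqu'
j=5: add 'y' → 'xquy'
j=6: skip
j=7: add 'h' → 'xquyh'

xquyh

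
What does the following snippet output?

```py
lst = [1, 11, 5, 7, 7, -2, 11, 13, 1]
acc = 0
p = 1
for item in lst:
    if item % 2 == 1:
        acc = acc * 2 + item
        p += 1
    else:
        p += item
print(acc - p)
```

1224

item=1: odd, acc = 0*2+1 = 1; p=2
item=11: odd, acc = 1*2+11 = 13; p=3
item=5: odd, acc = 13*2+5 = 31; p=4
item=7: odd, acc = 31*2+7 = 69; p=5
item=7: odd, acc = 69*2+7 = 145; p=6
item=-2: not odd; p=4
item=11: odd, acc = 145*2+11 = 301; p=5
item=13: odd, acc = 301*2+13 = 615; p=6
item=1: odd, acc = 615*2+1 = 1231; p=7
acc-p = 1231-7 = 1224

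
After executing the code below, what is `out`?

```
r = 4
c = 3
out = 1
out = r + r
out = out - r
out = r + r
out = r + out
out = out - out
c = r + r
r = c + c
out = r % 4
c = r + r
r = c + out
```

out = 4+4 = 8
out = 8-4 = 4
out = 4+4 = 8
out = 4+8 = 12
out = 12-12 = 0
c = 4+4 = 8
r = 8+8 = 16
out = 16%4 = 0
c = 16+16 = 32
r = 32+0 = 32

0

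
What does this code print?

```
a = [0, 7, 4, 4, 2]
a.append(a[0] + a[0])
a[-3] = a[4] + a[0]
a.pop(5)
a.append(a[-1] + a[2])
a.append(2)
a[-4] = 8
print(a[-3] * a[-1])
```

4

append a[0]+a[0] = 0+0 = 0 → [0, 7, 4, 4, 2, 0]
a[-3] = a[4]+a[0] = 2+0 = 2 → [0, 7, 4, 2, 2, 0]
pop(5) removes 0 → [0, 7, 4, 2, 2]
append a[-1]+a[2] = 2+4 = 6 → [0, 7, 4, 2, 2, 6]
append 2 → [0, 7, 4, 2, 2, 6, 2]
a[-4] = 8 → [0, 7, 4, 8, 2, 6, 2]
a[-3]*a[-1] = 2*2 = 4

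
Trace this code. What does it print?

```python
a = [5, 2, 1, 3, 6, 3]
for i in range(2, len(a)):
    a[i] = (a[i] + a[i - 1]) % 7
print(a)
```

[5, 2, 3, 6, 5, 1]

i=2: a[2] = (1+2)%7 = 3 → [5, 2, 3, 3, 6, 3]
i=3: a[3] = (3+3)%7 = 6 → [5, 2, 3, 6, 6, 3]
i=4: a[4] = (6+6)%7 = 5 → [5, 2, 3, 6, 5, 3]
i=5: a[5] = (3+5)%7 = 1 → [5, 2, 3, 6, 5, 1]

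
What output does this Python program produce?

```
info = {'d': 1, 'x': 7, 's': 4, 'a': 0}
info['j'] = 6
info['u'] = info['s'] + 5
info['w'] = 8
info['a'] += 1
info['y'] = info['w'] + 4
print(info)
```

{'d': 1, 'x': 7, 's': 4, 'a': 1, 'j': 6, 'u': 9, 'w': 8, 'y': 12}

info['j'] = 6 → {'d': 1, 'x': 7, 's': 4, 'a': 0, 'j': 6}
info['u'] = info['s']+5 = 9 → {'d': 1, 'x': 7, 's': 4, 'a': 0, 'j': 6, 'u': 9}
info['w'] = 8 → {'d': 1, 'x': 7, 's': 4, 'a': 0, 'j': 6, 'u': 9, 'w': 8}
info['a'] = 0+1 = 1 → {'d': 1, 'x': 7, 's': 4, 'a': 1, 'j': 6, 'u': 9, 'w': 8}
info['y'] = info['w']+4 = 12 → {'d': 1, 'x': 7, 's': 4, 'a': 1, 'j': 6, 'u': 9, 'w': 8, 'y': 12}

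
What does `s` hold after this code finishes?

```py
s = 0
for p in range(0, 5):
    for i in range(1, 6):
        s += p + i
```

125

p=0,i=1: s = 0+1 = 1
p=0,i=2: s = 1+2 = 3
p=0,i=3: s = 3+3 = 6
p=0,i=4: s = 6+4 = 10
p=0,i=5: s = 10+5 = 15
p=1,i=1: s = 15+2 = 17
p=1,i=2: s = 17+3 = 20
p=1,i=3: s = 20+4 = 24
p=1,i=4: s = 24+5 = 29
p=1,i=5: s = 29+6 = 35
p=2,i=1: s = 35+3 = 38
p=2,i=2: s = 38+4 = 42
p=2,i=3: s = 42+5 = 47
p=2,i=4: s = 47+6 = 53
p=2,i=5: s = 53+7 = 60
p=3,i=1: s = 60+4 = 64
p=3,i=2: s = 64+5 = 69
p=3,i=3: s = 69+6 = 75
p=3,i=4: s = 75+7 = 82
p=3,i=5: s = 82+8 = 90
p=4,i=1: s = 90+5 = 95
p=4,i=2: s = 95+6 = 101
p=4,i=3: s = 101+7 = 108
p=4,i=4: s = 108+8 = 116
p=4,i=5: s = 116+9 = 125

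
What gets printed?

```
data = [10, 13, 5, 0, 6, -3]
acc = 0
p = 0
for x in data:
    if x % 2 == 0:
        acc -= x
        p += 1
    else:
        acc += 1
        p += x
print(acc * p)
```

-234

x=10: even, acc = 0-10 = -10; p=1
x=13: not even, acc = (-10)+1 = -9; p=14
x=5: not even, acc = (-9)+1 = -8; p=19
x=0: even, acc = (-8)-0 = -8; p=20
x=6: even, acc = (-8)-6 = -14; p=21
x=-3: not even, acc = (-14)+1 = -13; p=18
acc*p = (-13)*18 = -234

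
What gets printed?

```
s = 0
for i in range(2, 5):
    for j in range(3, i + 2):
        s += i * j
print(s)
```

75

i=2,j=3: s = 0+6 = 6
i=3,j=3: s = 6+9 = 15
i=3,j=4: s = 15+12 = 27
i=4,j=3: s = 27+12 = 39
i=4,j=4: s = 39+16 = 55
i=4,j=5: s = 55+20 = 75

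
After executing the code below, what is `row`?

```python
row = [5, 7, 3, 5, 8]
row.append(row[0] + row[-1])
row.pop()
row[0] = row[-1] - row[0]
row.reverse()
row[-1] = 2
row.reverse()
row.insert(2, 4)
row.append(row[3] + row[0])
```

append row[0]+row[-1] = 5+8 = 13 → [5, 7, 3, 5, 8, 13]
pop() removes 13 → [5, 7, 3, 5, 8]
row[0] = row[-1]-row[0] = 8-5 = 3 → [3, 7, 3, 5, 8]
reverse → [8, 5, 3, 7, 3]
row[-1] = 2 → [8, 5, 3, 7, 2]
reverse → [2, 7, 3, 5, 8]
insert 4 at 2 → [2, 7, 4, 3, 5, 8]
append row[3]+row[0] = 3+2 = 5 → [2, 7, 4, 3, 5, 8, 5]

[2, 7, 4, 3, 5, 8, 5]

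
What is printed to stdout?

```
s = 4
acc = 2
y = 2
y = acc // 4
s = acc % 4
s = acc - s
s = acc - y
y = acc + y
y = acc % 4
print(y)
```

2

y = 2//4 = 0
s = 2%4 = 2
s = 2-2 = 0
s = 2-0 = 2
y = 2+0 = 2
y = 2%4 = 2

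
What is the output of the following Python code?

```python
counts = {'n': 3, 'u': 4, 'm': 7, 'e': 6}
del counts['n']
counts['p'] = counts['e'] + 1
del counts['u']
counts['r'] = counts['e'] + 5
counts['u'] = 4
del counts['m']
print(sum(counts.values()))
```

del 'n' → {'u': 4, 'm': 7, 'e': 6}
counts['p'] = counts['e']+1 = 7 → {'u': 4, 'm': 7, 'e': 6, 'p': 7}
del 'u' → {'m': 7, 'e': 6, 'p': 7}
counts['r'] = counts['e']+5 = 11 → {'m': 7, 'e': 6, 'p': 7, 'r': 11}
counts['u'] = 4 → {'m': 7, 'e': 6, 'p': 7, 'r': 11, 'u': 4}
del 'm' → {'e': 6, 'p': 7, 'r': 11, 'u': 4}
sum of values = 28

28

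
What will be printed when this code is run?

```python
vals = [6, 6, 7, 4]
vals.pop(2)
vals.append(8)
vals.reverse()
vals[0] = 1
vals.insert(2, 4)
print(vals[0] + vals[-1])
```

pop(2) removes 7 → [6, 6, 4]
append 8 → [6, 6, 4, 8]
reverse → [8, 4, 6, 6]
vals[0] = 1 → [1, 4, 6, 6]
insert 4 at 2 → [1, 4, 4, 6, 6]
vals[0]+vals[-1] = 1+6 = 7

7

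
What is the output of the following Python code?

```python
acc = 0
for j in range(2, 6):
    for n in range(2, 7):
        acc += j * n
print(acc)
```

j=2,n=2: acc = 0+4 = 4
j=2,n=3: acc = 4+6 = 10
j=2,n=4: acc = 10+8 = 18
j=2,n=5: acc = 18+10 = 28
j=2,n=6: acc = 28+12 = 40
j=3,n=2: acc = 40+6 = 46
j=3,n=3: acc = 46+9 = 55
j=3,n=4: acc = 55+12 = 67
j=3,n=5: acc = 67+15 = 82
j=3,n=6: acc = 82+18 = 100
j=4,n=2: acc = 100+8 = 108
j=4,n=3: acc = 108+12 = 120
j=4,n=4: acc = 120+16 = 136
j=4,n=5: acc = 136+20 = 156
j=4,n=6: acc = 156+24 = 180
j=5,n=2: acc = 180+10 = 190
j=5,n=3: acc = 190+15 = 205
j=5,n=4: acc = 205+20 = 225
j=5,n=5: acc = 225+25 = 250
j=5,n=6: acc = 250+30 = 280

280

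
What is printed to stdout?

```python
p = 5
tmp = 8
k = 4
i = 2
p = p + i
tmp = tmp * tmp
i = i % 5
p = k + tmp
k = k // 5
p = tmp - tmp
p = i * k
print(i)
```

2

p = 5+2 = 7
tmp = 8*8 = 64
i = 2%5 = 2
p = 4+64 = 68
k = 4//5 = 0
p = 64-64 = 0
p = 2*0 = 0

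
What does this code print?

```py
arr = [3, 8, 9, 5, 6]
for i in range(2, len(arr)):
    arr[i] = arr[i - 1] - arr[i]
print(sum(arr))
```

i=2: arr[2] = 8-9 = -1 → [3, 8, -1, 5, 6]
i=3: arr[3] = (-1)-5 = -6 → [3, 8, -1, -6, 6]
i=4: arr[4] = (-6)-6 = -12 → [3, 8, -1, -6, -12]
sum = -8

-8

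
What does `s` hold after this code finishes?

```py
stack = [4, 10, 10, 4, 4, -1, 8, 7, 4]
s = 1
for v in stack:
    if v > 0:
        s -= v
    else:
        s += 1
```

v=4: >0, s = 1-4 = -3
v=10: >0, s = (-3)-10 = -13
v=10: >0, s = (-13)-10 = -23
v=4: >0, s = (-23)-4 = -27
v=4: >0, s = (-27)-4 = -31
v=-1: not >0, s = (-31)+1 = -30
v=8: >0, s = (-30)-8 = -38
v=7: >0, s = (-38)-7 = -45
v=4: >0, s = (-45)-4 = -49

-49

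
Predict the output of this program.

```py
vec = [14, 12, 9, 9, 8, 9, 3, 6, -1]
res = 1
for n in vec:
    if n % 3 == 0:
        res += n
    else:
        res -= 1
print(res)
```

n=14: not %3==0, res = 1-1 = 0
n=12: %3==0, res = 0+12 = 12
n=9: %3==0, res = 12+9 = 21
n=9: %3==0, res = 21+9 = 30
n=8: not %3==0, res = 30-1 = 29
n=9: %3==0, res = 29+9 = 38
n=3: %3==0, res = 38+3 = 41
n=6: %3==0, res = 41+6 = 47
n=-1: not %3==0, res = 47-1 = 46

46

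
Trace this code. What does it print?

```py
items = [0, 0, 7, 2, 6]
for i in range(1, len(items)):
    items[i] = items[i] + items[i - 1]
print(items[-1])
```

i=1: items[1] = 0+0 = 0 → [0, 0, 7, 2, 6]
i=2: items[2] = 7+0 = 7 → [0, 0, 7, 2, 6]
i=3: items[3] = 2+7 = 9 → [0, 0, 7, 9, 6]
i=4: items[4] = 6+9 = 15 → [0, 0, 7, 9, 15]

15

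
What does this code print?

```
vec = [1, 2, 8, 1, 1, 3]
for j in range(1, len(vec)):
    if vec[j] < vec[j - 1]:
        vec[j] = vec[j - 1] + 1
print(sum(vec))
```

j=1: 2>=1, unchanged → [1, 2, 8, 1, 1, 3]
j=2: 8>=2, unchanged → [1, 2, 8, 1, 1, 3]
j=3: 1<8, vec[3] = 8+1 = 9 → [1, 2, 8, 9, 1, 3]
j=4: 1<9, vec[4] = 9+1 = 10 → [1, 2, 8, 9, 10, 3]
j=5: 3<10, vec[5] = 10+1 = 11 → [1, 2, 8, 9, 10, 11]
sum = 41

41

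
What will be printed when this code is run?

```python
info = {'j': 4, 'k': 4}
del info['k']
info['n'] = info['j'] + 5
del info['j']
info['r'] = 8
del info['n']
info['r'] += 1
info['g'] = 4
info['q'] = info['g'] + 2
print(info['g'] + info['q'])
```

del 'k' → {'j': 4}
info['n'] = info['j']+5 = 9 → {'j': 4, 'n': 9}
del 'j' → {'n': 9}
info['r'] = 8 → {'n': 9, 'r': 8}
del 'n' → {'r': 8}
info['r'] = 8+1 = 9 → {'r': 9}
info['g'] = 4 → {'r': 9, 'g': 4}
info['q'] = info['g']+2 = 6 → {'r': 9, 'g': 4, 'q': 6}
info['g']+info['q'] = 4+6 = 10

10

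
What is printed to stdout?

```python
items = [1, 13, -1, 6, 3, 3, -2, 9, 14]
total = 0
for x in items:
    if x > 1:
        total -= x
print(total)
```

x=1: not >1
x=13: >1, total = 0-13 = -13
x=-1: not >1
x=6: >1, total = (-13)-6 = -19
x=3: >1, total = (-19)-3 = -22
x=3: >1, total = (-22)-3 = -25
x=-2: not >1
x=9: >1, total = (-25)-9 = -34
x=14: >1, total = (-34)-14 = -48

-48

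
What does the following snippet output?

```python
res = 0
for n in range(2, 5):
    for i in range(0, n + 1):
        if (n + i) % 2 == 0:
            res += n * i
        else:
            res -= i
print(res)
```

n=2,i=0: even sum, res = 0+0 = 0
n=2,i=1: odd sum, res = 0-1 = -1
n=2,i=2: even sum, res = (-1)+4 = 3
n=3,i=0: odd sum, res = 3-0 = 3
n=3,i=1: even sum, res = 3+3 = 6
n=3,i=2: odd sum, res = 6-2 = 4
n=3,i=3: even sum, res = 4+9 = 13
n=4,i=0: even sum, res = 13+0 = 13
n=4,i=1: odd sum, res = 13-1 = 12
n=4,i=2: even sum, res = 12+8 = 20
n=4,i=3: odd sum, res = 20-3 = 17
n=4,i=4: even sum, res = 17+16 = 33

33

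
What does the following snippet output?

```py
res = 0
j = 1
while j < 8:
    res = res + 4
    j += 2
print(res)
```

16

j=1: res = 0+4 = 4
j=3: res = 4+4 = 8
j=5: res = 8+4 = 12
j=7: res = 12+4 = 16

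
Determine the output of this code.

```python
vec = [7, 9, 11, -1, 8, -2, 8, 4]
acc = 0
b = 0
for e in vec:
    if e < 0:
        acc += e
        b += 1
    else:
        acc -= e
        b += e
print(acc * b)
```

e=7: not <0, acc = 0-7 = -7; b=7
e=9: not <0, acc = (-7)-9 = -16; b=16
e=11: not <0, acc = (-16)-11 = -27; b=27
e=-1: <0, acc = (-27)+(-1) = -28; b=28
e=8: not <0, acc = (-28)-8 = -36; b=36
e=-2: <0, acc = (-36)+(-2) = -38; b=37
e=8: not <0, acc = (-38)-8 = -46; b=45
e=4: not <0, acc = (-46)-4 = -50; b=49
acc*b = (-50)*49 = -2450

-2450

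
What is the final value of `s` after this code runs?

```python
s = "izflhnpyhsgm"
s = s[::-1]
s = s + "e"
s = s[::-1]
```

reverse → 'mgshypnhlfzi'
+ 'e' → 'mgshypnhlfzie'
reverse → 'eizflhnpyhsgm'

'eizflhnpyhsgm'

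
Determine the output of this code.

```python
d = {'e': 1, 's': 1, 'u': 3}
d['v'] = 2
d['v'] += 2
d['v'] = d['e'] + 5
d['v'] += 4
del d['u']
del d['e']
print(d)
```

d['v'] = 2 → {'e': 1, 's': 1, 'u': 3, 'v': 2}
d['v'] = 2+2 = 4 → {'e': 1, 's': 1, 'u': 3, 'v': 4}
d['v'] = d['e']+5 = 6 → {'e': 1, 's': 1, 'u': 3, 'v': 6}
d['v'] = 6+4 = 10 → {'e': 1, 's': 1, 'u': 3, 'v': 10}
del 'u' → {'e': 1, 's': 1, 'v': 10}
del 'e' → {'s': 1, 'v': 10}

{'s': 1, 'v': 10}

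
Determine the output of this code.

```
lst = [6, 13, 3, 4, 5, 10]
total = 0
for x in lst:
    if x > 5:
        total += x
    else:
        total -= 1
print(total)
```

26

x=6: >5, total = 0+6 = 6
x=13: >5, total = 6+13 = 19
x=3: not >5, total = 19-1 = 18
x=4: not >5, total = 18-1 = 17
x=5: not >5, total = 17-1 = 16
x=10: >5, total = 16+10 = 26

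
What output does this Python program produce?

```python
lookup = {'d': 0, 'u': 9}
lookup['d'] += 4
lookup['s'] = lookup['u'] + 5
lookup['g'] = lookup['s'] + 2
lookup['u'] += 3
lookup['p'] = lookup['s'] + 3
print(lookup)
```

{'d': 4, 'u': 12, 's': 14, 'g': 16, 'p': 17}

lookup['d'] = 0+4 = 4 → {'d': 4, 'u': 9}
lookup['s'] = lookup['u']+5 = 14 → {'d': 4, 'u': 9, 's': 14}
lookup['g'] = lookup['s']+2 = 16 → {'d': 4, 'u': 9, 's': 14, 'g': 16}
lookup['u'] = 9+3 = 12 → {'d': 4, 'u': 12, 's': 14, 'g': 16}
lookup['p'] = lookup['s']+3 = 17 → {'d': 4, 'u': 12, 's': 14, 'g': 16, 'p': 17}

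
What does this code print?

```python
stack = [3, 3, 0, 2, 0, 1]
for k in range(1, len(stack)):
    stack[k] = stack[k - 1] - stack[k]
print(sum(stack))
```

-4

k=1: stack[1] = 3-3 = 0 → [3, 0, 0, 2, 0, 1]
k=2: stack[2] = 0-0 = 0 → [3, 0, 0, 2, 0, 1]
k=3: stack[3] = 0-2 = -2 → [3, 0, 0, -2, 0, 1]
k=4: stack[4] = (-2)-0 = -2 → [3, 0, 0, -2, -2, 1]
k=5: stack[5] = (-2)-1 = -3 → [3, 0, 0, -2, -2, -3]
sum = -4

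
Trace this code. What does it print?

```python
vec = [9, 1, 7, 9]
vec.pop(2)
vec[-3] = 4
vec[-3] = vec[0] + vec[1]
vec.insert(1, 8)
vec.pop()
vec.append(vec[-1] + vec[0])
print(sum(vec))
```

20

pop(2) removes 7 → [9, 1, 9]
vec[-3] = 4 → [4, 1, 9]
vec[-3] = vec[0]+vec[1] = 4+1 = 5 → [5, 1, 9]
insert 8 at 1 → [5, 8, 1, 9]
pop() removes 9 → [5, 8, 1]
append vec[-1]+vec[0] = 1+5 = 6 → [5, 8, 1, 6]
sum = 20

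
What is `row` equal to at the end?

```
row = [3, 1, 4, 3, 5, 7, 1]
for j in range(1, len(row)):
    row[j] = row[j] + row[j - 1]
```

j=1: row[1] = 1+3 = 4 → [3, 4, 4, 3, 5, 7, 1]
j=2: row[2] = 4+4 = 8 → [3, 4, 8, 3, 5, 7, 1]
j=3: row[3] = 3+8 = 11 → [3, 4, 8, 11, 5, 7, 1]
j=4: row[4] = 5+11 = 16 → [3, 4, 8, 11, 16, 7, 1]
j=5: row[5] = 7+16 = 23 → [3, 4, 8, 11, 16, 23, 1]
j=6: row[6] = 1+23 = 24 → [3, 4, 8, 11, 16, 23, 24]

[3, 4, 8, 11, 16, 23, 24]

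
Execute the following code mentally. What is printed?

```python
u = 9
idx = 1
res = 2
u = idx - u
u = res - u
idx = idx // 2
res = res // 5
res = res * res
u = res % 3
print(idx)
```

u = 1-9 = -8
u = 2-(-8) = 10
idx = 1//2 = 0
res = 2//5 = 0
res = 0*0 = 0
u = 0%3 = 0

0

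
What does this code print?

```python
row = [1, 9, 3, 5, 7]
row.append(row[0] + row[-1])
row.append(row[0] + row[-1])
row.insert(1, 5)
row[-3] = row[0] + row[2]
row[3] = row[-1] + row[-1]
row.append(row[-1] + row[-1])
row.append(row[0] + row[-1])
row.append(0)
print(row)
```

[1, 5, 9, 18, 5, 10, 8, 9, 18, 19, 0]

append row[0]+row[-1] = 1+7 = 8 → [1, 9, 3, 5, 7, 8]
append row[0]+row[-1] = 1+8 = 9 → [1, 9, 3, 5, 7, 8, 9]
insert 5 at 1 → [1, 5, 9, 3, 5, 7, 8, 9]
row[-3] = row[0]+row[2] = 1+9 = 10 → [1, 5, 9, 3, 5, 10, 8, 9]
row[3] = row[-1]+row[-1] = 9+9 = 18 → [1, 5, 9, 18, 5, 10, 8, 9]
append row[-1]+row[-1] = 9+9 = 18 → [1, 5, 9, 18, 5, 10, 8, 9, 18]
append row[0]+row[-1] = 1+18 = 19 → [1, 5, 9, 18, 5, 10, 8, 9, 18, 19]
append 0 → [1, 5, 9, 18, 5, 10, 8, 9, 18, 19, 0]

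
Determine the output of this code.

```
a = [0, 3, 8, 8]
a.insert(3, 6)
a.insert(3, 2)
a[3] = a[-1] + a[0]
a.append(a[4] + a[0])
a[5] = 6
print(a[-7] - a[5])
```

-6

insert 6 at 3 → [0, 3, 8, 6, 8]
insert 2 at 3 → [0, 3, 8, 2, 6, 8]
a[3] = a[-1]+a[0] = 8+0 = 8 → [0, 3, 8, 8, 6, 8]
append a[4]+a[0] = 6+0 = 6 → [0, 3, 8, 8, 6, 8, 6]
a[5] = 6 → [0, 3, 8, 8, 6, 6, 6]
a[-7]-a[5] = 0-6 = -6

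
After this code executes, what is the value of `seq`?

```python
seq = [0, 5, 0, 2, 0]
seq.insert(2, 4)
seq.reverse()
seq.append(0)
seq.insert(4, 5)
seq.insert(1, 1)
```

[0, 1, 2, 0, 4, 5, 5, 0, 0]

insert 4 at 2 → [0, 5, 4, 0, 2, 0]
reverse → [0, 2, 0, 4, 5, 0]
append 0 → [0, 2, 0, 4, 5, 0, 0]
insert 5 at 4 → [0, 2, 0, 4, 5, 5, 0, 0]
insert 1 at 1 → [0, 1, 2, 0, 4, 5, 5, 0, 0]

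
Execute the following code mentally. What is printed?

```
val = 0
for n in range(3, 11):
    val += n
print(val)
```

52

n=3: val = 0+3 = 3
n=4: val = 3+4 = 7
n=5: val = 7+5 = 12
n=6: val = 12+6 = 18
n=7: val = 18+7 = 25
n=8: val = 25+8 = 33
n=9: val = 33+9 = 42
n=10: val = 42+10 = 52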